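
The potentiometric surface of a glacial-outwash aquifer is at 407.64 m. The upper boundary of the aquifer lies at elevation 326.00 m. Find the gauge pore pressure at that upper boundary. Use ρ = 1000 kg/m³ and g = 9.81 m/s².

P ≈ 801 kPa

Pressure head at the aquifer top: ψ = h − z = 407.64 − 326.00 = 81.64 m.
P = ρgψ = 1000 × 9.81 × 81.64 = 800888 Pa ≈ 801 kPa.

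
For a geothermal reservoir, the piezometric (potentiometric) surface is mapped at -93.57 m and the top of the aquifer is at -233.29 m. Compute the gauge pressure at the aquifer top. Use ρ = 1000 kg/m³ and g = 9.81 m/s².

Pressure head at the aquifer top: ψ = h − z = -93.57 − (-233.29) = 139.72 m.
P = ρgψ = 1000 × 9.81 × 139.72 = 1370653 Pa ≈ 1370 kPa.

P ≈ 1370 kPa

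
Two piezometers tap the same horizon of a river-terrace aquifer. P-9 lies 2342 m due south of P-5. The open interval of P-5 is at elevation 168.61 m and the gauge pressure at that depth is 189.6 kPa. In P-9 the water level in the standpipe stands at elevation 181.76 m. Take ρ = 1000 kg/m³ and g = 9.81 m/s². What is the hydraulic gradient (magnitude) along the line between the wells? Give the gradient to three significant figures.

i ≈ 0.00264

Pressure head at P-5: ψ = P/(ρg) = 189.6×1000 / (1000 × 9.81) = 19.33 m.
Total head at P-5: h = z + ψ = 168.61 + 19.33 = 187.94 m.
Total head at P-9: h = 181.76 m (water level in the piezometer is the total head).
Head difference: h(P-5) − h(P-9) = 187.94 − 181.76 = 6.18 m.
Hydraulic gradient: i = |Δh| / L = 6.18 / 2342 = 0.00264.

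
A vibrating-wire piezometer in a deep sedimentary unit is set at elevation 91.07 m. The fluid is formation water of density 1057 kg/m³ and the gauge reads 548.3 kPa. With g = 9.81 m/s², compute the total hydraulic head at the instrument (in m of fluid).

h ≈ 143.95 m

ψ = P/(ρg) = 548.3×1000 / (1057 × 9.81) = 52.88 m.
h = z + ψ = 91.07 + 52.88 = 143.95 m.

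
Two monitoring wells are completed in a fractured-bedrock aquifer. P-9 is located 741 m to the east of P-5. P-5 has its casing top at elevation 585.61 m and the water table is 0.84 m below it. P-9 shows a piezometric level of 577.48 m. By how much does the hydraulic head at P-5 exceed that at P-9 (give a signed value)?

Total head at P-5: h = 585.61 − 0.84 = 584.77 m.
Total head at P-9: h = 577.48 m (water level in the piezometer is the total head).
Head difference: h(P-5) − h(P-9) = 584.77 − 577.48 = 7.29 m.

Δh ≈ 7.29 m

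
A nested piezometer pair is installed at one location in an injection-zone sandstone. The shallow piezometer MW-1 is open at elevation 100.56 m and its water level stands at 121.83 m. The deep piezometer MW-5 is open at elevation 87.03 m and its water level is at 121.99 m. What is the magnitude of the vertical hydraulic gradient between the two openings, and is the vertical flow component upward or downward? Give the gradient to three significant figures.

|i_v| ≈ 0.0118; vertical flow is upward

Total head at MW-1: h = 121.83 m (water level in the standpipe).
Total head at MW-5: h = 121.99 m.
Δh = h(MW-1) − h(MW-5) = 121.83 − 121.99 = -0.16 m.
Vertical separation Δz = 100.56 − 87.03 = 13.53 m.
|i_v| = |Δh| / Δz = 0.16 / 13.53 = 0.0118.
Head is higher in the deep piezometer, so vertical flow is upward (discharge condition).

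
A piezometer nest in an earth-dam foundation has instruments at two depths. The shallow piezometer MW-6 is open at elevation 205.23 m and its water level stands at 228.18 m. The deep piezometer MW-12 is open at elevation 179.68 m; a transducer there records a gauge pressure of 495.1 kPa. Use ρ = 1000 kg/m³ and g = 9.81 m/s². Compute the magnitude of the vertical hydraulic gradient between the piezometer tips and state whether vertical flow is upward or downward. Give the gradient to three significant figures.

Total head at MW-6: h = 228.18 m (water level in the standpipe).
Pressure head at MW-12: ψ = P/(ρg) = 495.1×1000 / (1000 × 9.81) = 50.47 m.
Total head at MW-12: h = z + ψ = 179.68 + 50.47 = 230.15 m.
Δh = h(MW-6) − h(MW-12) = 228.18 − 230.15 = -1.97 m.
Vertical separation Δz = 205.23 − 179.68 = 25.55 m.
|i_v| = |Δh| / Δz = 1.97 / 25.55 = 0.0771.
Head is higher in the deep piezometer, so vertical flow is upward (discharge condition).

|i_v| ≈ 0.0771; vertical flow is upward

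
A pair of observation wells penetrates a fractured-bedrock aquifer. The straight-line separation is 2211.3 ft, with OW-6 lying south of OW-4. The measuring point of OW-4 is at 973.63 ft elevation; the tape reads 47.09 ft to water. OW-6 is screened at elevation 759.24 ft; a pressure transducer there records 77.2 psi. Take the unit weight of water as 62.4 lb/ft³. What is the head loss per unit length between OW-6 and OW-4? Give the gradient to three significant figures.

i ≈ 0.00491 ft/ft

Total head at OW-4: h = 973.63 − 47.09 = 926.54 ft.
Pressure head at OW-6: ψ = 144·P/γ = 144 × 77.2 / 62.4 = 178.15 ft.
Total head at OW-6: h = z + ψ = 759.24 + 178.15 = 937.39 ft.
Head difference: h(OW-4) − h(OW-6) = 926.54 − 937.39 = -10.85 ft.
Hydraulic gradient: i = |Δh| / L = 10.85 / 2211.3 = 0.00491.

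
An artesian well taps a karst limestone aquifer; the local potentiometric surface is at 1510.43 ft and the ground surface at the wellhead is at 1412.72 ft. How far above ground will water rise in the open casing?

Water rises to the potentiometric surface, so the rise above ground = 1510.43 − 1412.72 = 97.71 ft.

≈ 97.71 ft above ground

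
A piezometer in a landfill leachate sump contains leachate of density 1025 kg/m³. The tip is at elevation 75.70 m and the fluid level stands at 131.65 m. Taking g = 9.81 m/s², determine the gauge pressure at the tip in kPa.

P ≈ 563 kPa

Pressure head ψ = h − z = 131.65 − 75.70 = 55.95 m.
P = ρgψ = 1025 × 9.81 × 55.95 = 562591 Pa ≈ 563 kPa.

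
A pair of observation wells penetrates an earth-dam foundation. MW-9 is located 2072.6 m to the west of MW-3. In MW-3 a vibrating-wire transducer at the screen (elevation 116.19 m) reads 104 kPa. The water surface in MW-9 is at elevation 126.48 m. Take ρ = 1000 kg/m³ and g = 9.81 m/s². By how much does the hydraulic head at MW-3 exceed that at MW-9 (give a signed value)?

Δh ≈ 0.31 m

Pressure head at MW-3: ψ = P/(ρg) = 104×1000 / (1000 × 9.81) = 10.60 m.
Total head at MW-3: h = z + ψ = 116.19 + 10.60 = 126.79 m.
Total head at MW-9: h = 126.48 m (water level in the piezometer is the total head).
Head difference: h(MW-3) − h(MW-9) = 126.79 − 126.48 = 0.31 m.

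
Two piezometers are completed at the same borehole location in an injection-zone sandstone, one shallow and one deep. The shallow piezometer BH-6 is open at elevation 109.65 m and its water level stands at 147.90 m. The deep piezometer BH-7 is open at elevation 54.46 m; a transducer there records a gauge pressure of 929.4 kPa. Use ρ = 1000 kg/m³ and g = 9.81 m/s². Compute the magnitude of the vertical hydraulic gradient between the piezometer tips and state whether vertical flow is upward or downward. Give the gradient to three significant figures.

Total head at BH-6: h = 147.90 m (water level in the standpipe).
Pressure head at BH-7: ψ = P/(ρg) = 929.4×1000 / (1000 × 9.81) = 94.74 m.
Total head at BH-7: h = z + ψ = 54.46 + 94.74 = 149.20 m.
Δh = h(BH-6) − h(BH-7) = 147.90 − 149.20 = -1.30 m.
Vertical separation Δz = 109.65 − 54.46 = 55.19 m.
|i_v| = |Δh| / Δz = 1.30 / 55.19 = 0.0236.
Head is higher in the deep piezometer, so vertical flow is upward (discharge condition).

|i_v| ≈ 0.0236; vertical flow is upward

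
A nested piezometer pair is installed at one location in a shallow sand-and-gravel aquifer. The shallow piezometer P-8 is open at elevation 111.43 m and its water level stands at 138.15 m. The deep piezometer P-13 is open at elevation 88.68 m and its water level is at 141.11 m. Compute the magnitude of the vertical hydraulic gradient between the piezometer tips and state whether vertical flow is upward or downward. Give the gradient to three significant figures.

Total head at P-8: h = 138.15 m (water level in the standpipe).
Total head at P-13: h = 141.11 m.
Δh = h(P-8) − h(P-13) = 138.15 − 141.11 = -2.96 m.
Vertical separation Δz = 111.43 − 88.68 = 22.75 m.
|i_v| = |Δh| / Δz = 2.96 / 22.75 = 0.130.
Head is higher in the deep piezometer, so vertical flow is upward (discharge condition).

|i_v| ≈ 0.130; vertical flow is upward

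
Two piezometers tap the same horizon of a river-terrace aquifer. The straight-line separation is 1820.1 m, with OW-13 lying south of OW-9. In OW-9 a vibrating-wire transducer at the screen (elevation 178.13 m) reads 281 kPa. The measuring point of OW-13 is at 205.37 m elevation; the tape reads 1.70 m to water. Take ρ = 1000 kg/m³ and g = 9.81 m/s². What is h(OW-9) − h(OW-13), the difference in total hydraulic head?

Pressure head at OW-9: ψ = P/(ρg) = 281×1000 / (1000 × 9.81) = 28.64 m.
Total head at OW-9: h = z + ψ = 178.13 + 28.64 = 206.77 m.
Total head at OW-13: h = 205.37 − 1.70 = 203.67 m.
Head difference: h(OW-9) − h(OW-13) = 206.77 − 203.67 = 3.10 m.

Δh ≈ 3.10 m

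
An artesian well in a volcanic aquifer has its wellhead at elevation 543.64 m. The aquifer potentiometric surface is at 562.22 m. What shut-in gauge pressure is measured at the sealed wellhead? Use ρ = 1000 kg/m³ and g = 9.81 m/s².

P ≈ 182 kPa

Head above the cap: Δh = 562.22 − 543.64 = 18.58 m.
P = ρgΔh = 1000 × 9.81 × 18.58 = 182270 Pa ≈ 182 kPa.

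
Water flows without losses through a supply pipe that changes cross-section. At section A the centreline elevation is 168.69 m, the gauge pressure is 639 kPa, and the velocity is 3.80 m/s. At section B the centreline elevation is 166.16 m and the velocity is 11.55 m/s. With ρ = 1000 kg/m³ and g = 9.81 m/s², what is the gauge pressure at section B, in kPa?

Pressure head at A: ψ₁ = P₁/(ρg) = 639×1000 / (1000 × 9.81) = 65.14 m.
Velocity heads: v₁²/2g = 3.80²/19.62 = 0.736 m; v₂²/2g = 11.55²/19.62 = 6.799 m.
Total head H = z₁ + ψ₁ + v₁²/2g = 168.69 + 65.14 + 0.736 = 234.57 m.
ψ₂ = H − z₂ − v₂²/2g = 234.57 − 166.16 − 6.799 = 61.61 m.
P₂ = ρgψ₂ = 1000 × 9.81 × 61.61 ≈ 604 kPa.

P₂ ≈ 604 kPa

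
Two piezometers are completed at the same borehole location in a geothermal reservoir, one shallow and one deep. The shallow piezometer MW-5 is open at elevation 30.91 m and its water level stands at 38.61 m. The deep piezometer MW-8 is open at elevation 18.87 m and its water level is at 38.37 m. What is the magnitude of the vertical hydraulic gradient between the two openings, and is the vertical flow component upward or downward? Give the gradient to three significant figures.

Total head at MW-5: h = 38.61 m (water level in the standpipe).
Total head at MW-8: h = 38.37 m.
Δh = h(MW-5) − h(MW-8) = 38.61 − 38.37 = 0.24 m.
Vertical separation Δz = 30.91 − 18.87 = 12.04 m.
|i_v| = |Δh| / Δz = 0.24 / 12.04 = 0.0199.
Head is higher in the shallow piezometer, so vertical flow is downward (recharge condition).

|i_v| ≈ 0.0199; vertical flow is downward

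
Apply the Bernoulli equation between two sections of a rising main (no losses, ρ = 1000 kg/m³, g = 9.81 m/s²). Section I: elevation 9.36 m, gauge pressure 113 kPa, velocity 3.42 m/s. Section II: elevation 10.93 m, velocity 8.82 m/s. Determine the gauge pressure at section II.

Pressure head at I: ψ₁ = P₁/(ρg) = 113×1000 / (1000 × 9.81) = 11.52 m.
Velocity heads: v₁²/2g = 3.42²/19.62 = 0.596 m; v₂²/2g = 8.82²/19.62 = 3.965 m.
Total head H = z₁ + ψ₁ + v₁²/2g = 9.36 + 11.52 + 0.596 = 21.48 m.
ψ₂ = H − z₂ − v₂²/2g = 21.48 − 10.93 − 3.965 = 6.59 m.
P₂ = ρgψ₂ = 1000 × 9.81 × 6.59 ≈ 64.6 kPa.

P₂ ≈ 64.6 kPa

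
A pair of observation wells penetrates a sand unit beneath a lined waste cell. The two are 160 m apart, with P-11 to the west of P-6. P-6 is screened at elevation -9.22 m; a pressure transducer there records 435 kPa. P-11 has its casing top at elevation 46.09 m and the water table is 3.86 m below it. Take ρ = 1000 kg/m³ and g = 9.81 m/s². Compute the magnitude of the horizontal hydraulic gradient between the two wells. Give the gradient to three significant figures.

Pressure head at P-6: ψ = P/(ρg) = 435×1000 / (1000 × 9.81) = 44.34 m.
Total head at P-6: h = z + ψ = -9.22 + 44.34 = 35.12 m.
Total head at P-11: h = 46.09 − 3.86 = 42.23 m.
Head difference: h(P-6) − h(P-11) = 35.12 − 42.23 = -7.11 m.
Hydraulic gradient: i = |Δh| / L = 7.11 / 160 = 0.0444.

i ≈ 0.0444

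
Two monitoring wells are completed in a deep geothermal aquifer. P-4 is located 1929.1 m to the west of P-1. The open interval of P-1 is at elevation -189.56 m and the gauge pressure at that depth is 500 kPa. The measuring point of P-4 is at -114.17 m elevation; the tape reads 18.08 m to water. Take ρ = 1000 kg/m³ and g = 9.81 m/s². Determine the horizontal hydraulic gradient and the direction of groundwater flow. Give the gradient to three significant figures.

Pressure head at P-1: ψ = P/(ρg) = 500×1000 / (1000 × 9.81) = 50.97 m.
Total head at P-1: h = z + ψ = -189.56 + 50.97 = -138.59 m.
Total head at P-4: h = -114.17 − 18.08 = -132.25 m.
Head difference: h(P-1) − h(P-4) = -138.59 − (-132.25) = -6.34 m.
Hydraulic gradient: i = |Δh| / L = 6.34 / 1929.1 = 0.00329.
Flow is from higher to lower head: from P-4 toward P-1, i.e. toward the east.

i ≈ 0.00329; groundwater flows toward the east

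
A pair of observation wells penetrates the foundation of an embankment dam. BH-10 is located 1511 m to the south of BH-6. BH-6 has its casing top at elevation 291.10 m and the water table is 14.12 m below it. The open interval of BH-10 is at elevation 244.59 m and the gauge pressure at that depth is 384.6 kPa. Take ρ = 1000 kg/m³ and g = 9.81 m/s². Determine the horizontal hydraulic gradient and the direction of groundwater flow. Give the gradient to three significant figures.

Total head at BH-6: h = 291.10 − 14.12 = 276.98 m.
Pressure head at BH-10: ψ = P/(ρg) = 384.6×1000 / (1000 × 9.81) = 39.20 m.
Total head at BH-10: h = z + ψ = 244.59 + 39.20 = 283.79 m.
Head difference: h(BH-6) − h(BH-10) = 276.98 − 283.79 = -6.81 m.
Hydraulic gradient: i = |Δh| / L = 6.81 / 1511 = 0.00451.
Flow is from higher to lower head: from BH-10 toward BH-6, i.e. toward the north.

i ≈ 0.00451; groundwater flows toward the north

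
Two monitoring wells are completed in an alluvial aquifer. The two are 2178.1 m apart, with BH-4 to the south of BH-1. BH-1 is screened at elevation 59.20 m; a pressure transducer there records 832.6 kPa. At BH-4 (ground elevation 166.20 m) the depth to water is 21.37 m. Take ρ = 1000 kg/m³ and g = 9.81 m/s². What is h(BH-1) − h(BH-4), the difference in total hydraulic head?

Pressure head at BH-1: ψ = P/(ρg) = 832.6×1000 / (1000 × 9.81) = 84.87 m.
Total head at BH-1: h = z + ψ = 59.20 + 84.87 = 144.07 m.
Total head at BH-4: h = 166.20 − 21.37 = 144.83 m.
Head difference: h(BH-1) − h(BH-4) = 144.07 − 144.83 = -0.76 m.

Δh ≈ -0.76 m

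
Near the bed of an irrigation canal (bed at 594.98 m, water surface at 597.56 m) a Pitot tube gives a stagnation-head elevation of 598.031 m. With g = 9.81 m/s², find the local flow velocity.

Near the bed, under hydrostatic conditions, the piezometric head (z + ψ) equals the free-surface elevation, 597.56 m.
Velocity head = total − piezometric = 598.031 − 597.56 = 0.471 m.
v = √(2g·h_v) = √(2 × 9.81 × 0.471) = 3.04 m/s.

v ≈ 3.04 m/s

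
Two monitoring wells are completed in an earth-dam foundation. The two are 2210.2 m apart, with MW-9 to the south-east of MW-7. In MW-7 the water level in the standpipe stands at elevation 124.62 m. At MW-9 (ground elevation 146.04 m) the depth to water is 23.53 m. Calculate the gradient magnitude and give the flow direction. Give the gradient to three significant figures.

i ≈ 0.000955; groundwater flows toward the south-east

Total head at MW-7: h = 124.62 m (water level in the piezometer is the total head).
Total head at MW-9: h = 146.04 − 23.53 = 122.51 m.
Head difference: h(MW-7) − h(MW-9) = 124.62 − 122.51 = 2.11 m.
Hydraulic gradient: i = |Δh| / L = 2.11 / 2210.2 = 0.000955.
Flow is from higher to lower head: from MW-7 toward MW-9, i.e. toward the south-east.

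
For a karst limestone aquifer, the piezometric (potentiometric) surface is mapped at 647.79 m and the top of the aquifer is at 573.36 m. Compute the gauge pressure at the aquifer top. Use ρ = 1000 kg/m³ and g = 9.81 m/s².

Pressure head at the aquifer top: ψ = h − z = 647.79 − 573.36 = 74.43 m.
P = ρgψ = 1000 × 9.81 × 74.43 = 730158 Pa ≈ 730 kPa.

P ≈ 730 kPa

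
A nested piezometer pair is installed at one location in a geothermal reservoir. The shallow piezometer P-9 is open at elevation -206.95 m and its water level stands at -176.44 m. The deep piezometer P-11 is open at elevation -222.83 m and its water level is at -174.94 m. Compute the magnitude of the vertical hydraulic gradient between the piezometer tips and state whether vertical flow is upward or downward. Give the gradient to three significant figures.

Total head at P-9: h = -176.44 m (water level in the standpipe).
Total head at P-11: h = -174.94 m.
Δh = h(P-9) − h(P-11) = -176.44 − (-174.94) = -1.50 m.
Vertical separation Δz = -206.95 − (-222.83) = 15.88 m.
|i_v| = |Δh| / Δz = 1.50 / 15.88 = 0.0945.
Head is higher in the deep piezometer, so vertical flow is upward (discharge condition).

|i_v| ≈ 0.0945; vertical flow is upward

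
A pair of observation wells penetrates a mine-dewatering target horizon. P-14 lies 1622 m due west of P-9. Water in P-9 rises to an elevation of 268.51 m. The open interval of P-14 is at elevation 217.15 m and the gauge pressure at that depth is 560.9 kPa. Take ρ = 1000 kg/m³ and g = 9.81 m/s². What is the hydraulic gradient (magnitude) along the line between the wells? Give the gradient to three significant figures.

Total head at P-9: h = 268.51 m (water level in the piezometer is the total head).
Pressure head at P-14: ψ = P/(ρg) = 560.9×1000 / (1000 × 9.81) = 57.18 m.
Total head at P-14: h = z + ψ = 217.15 + 57.18 = 274.33 m.
Head difference: h(P-9) − h(P-14) = 268.51 − 274.33 = -5.82 m.
Hydraulic gradient: i = |Δh| / L = 5.82 / 1622 = 0.00359.

i ≈ 0.00359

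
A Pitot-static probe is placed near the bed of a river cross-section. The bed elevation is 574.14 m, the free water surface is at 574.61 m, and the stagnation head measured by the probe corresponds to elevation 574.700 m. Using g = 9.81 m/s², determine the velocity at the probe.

Near the bed, under hydrostatic conditions, the piezometric head (z + ψ) equals the free-surface elevation, 574.61 m.
Velocity head = total − piezometric = 574.700 − 574.61 = 0.090 m.
v = √(2g·h_v) = √(2 × 9.81 × 0.090) = 1.33 m/s.

v ≈ 1.33 m/s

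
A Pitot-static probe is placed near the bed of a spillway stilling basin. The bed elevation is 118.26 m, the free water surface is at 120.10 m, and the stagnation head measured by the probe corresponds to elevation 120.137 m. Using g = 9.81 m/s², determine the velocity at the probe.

v ≈ 0.852 m/s

Near the bed, under hydrostatic conditions, the piezometric head (z + ψ) equals the free-surface elevation, 120.10 m.
Velocity head = total − piezometric = 120.137 − 120.10 = 0.037 m.
v = √(2g·h_v) = √(2 × 9.81 × 0.037) = 0.852 m/s.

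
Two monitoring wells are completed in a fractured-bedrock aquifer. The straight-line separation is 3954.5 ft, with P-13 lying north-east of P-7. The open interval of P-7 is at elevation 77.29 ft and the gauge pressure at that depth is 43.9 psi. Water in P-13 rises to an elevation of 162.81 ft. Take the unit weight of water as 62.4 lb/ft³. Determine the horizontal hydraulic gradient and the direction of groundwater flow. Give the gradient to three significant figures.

Pressure head at P-7: ψ = 144·P/γ = 144 × 43.9 / 62.4 = 101.31 ft.
Total head at P-7: h = z + ψ = 77.29 + 101.31 = 178.60 ft.
Total head at P-13: h = 162.81 ft (water level in the piezometer is the total head).
Head difference: h(P-7) − h(P-13) = 178.60 − 162.81 = 15.79 ft.
Hydraulic gradient: i = |Δh| / L = 15.79 / 3954.5 = 0.00399.
Flow is from higher to lower head: from P-7 toward P-13, i.e. toward the north-east.

i ≈ 0.00399; groundwater flows toward the north-east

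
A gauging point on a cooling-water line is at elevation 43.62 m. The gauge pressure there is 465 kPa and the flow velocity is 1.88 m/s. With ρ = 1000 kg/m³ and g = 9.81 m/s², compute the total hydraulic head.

h ≈ 91.20 m

Pressure head ψ = P/(ρg) = 465×1000 / (1000 × 9.81) = 47.40 m.
Velocity head = v²/(2g) = 1.88² / (2 × 9.81) = 0.180 m.
h = z + ψ + v²/(2g) = 43.62 + 47.40 + 0.180 = 91.20 m.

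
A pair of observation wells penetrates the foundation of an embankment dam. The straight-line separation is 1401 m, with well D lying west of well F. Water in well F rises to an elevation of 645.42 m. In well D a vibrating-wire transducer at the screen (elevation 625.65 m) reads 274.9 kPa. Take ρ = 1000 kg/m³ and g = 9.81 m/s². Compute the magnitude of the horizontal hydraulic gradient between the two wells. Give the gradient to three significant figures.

Total head at well F: h = 645.42 m (water level in the piezometer is the total head).
Pressure head at well D: ψ = P/(ρg) = 274.9×1000 / (1000 × 9.81) = 28.02 m.
Total head at well D: h = z + ψ = 625.65 + 28.02 = 653.67 m.
Head difference: h(well F) − h(well D) = 645.42 − 653.67 = -8.25 m.
Hydraulic gradient: i = |Δh| / L = 8.25 / 1401 = 0.00589.

i ≈ 0.00589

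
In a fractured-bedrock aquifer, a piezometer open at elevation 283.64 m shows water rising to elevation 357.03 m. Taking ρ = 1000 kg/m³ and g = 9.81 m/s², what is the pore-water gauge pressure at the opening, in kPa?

Pressure head ψ = h − z = 357.03 − 283.64 = 73.39 m.
P = ρgψ = 1000 × 9.81 × 73.39 = 719956 Pa ≈ 720 kPa.

P ≈ 720 kPa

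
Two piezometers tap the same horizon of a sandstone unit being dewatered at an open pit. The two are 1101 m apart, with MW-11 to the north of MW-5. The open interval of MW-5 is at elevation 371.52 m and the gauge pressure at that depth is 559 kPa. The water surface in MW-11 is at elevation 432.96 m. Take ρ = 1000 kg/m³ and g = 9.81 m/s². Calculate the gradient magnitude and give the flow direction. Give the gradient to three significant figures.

i ≈ 0.00405; groundwater flows toward the south

Pressure head at MW-5: ψ = P/(ρg) = 559×1000 / (1000 × 9.81) = 56.98 m.
Total head at MW-5: h = z + ψ = 371.52 + 56.98 = 428.50 m.
Total head at MW-11: h = 432.96 m (water level in the piezometer is the total head).
Head difference: h(MW-5) − h(MW-11) = 428.50 − 432.96 = -4.46 m.
Hydraulic gradient: i = |Δh| / L = 4.46 / 1101 = 0.00405.
Flow is from higher to lower head: from MW-11 toward MW-5, i.e. toward the south.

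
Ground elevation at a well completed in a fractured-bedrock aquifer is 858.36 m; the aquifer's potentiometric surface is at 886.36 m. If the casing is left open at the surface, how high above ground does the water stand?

Water rises to the potentiometric surface, so the rise above ground = 886.36 − 858.36 = 28.00 m.

≈ 28.00 m above ground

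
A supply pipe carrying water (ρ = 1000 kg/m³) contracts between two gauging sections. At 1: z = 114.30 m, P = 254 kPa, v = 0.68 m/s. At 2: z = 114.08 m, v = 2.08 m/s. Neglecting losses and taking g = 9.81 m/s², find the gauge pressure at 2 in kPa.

Pressure head at 1: ψ₁ = P₁/(ρg) = 254×1000 / (1000 × 9.81) = 25.89 m.
Velocity heads: v₁²/2g = 0.68²/19.62 = 0.024 m; v₂²/2g = 2.08²/19.62 = 0.221 m.
Total head H = z₁ + ψ₁ + v₁²/2g = 114.30 + 25.89 + 0.024 = 140.21 m.
ψ₂ = H − z₂ − v₂²/2g = 140.21 − 114.08 − 0.221 = 25.91 m.
P₂ = ρgψ₂ = 1000 × 9.81 × 25.91 ≈ 254 kPa.

P₂ ≈ 254 kPa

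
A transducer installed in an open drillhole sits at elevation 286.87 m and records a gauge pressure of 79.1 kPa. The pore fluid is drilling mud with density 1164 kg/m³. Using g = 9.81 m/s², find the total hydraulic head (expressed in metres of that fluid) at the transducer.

ψ = P/(ρg) = 79.1×1000 / (1164 × 9.81) = 6.93 m.
h = z + ψ = 286.87 + 6.93 = 293.80 m.

h ≈ 293.80 m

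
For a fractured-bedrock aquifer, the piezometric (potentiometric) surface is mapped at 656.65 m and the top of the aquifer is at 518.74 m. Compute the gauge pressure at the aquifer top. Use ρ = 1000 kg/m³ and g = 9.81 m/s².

P ≈ 1350 kPa

Pressure head at the aquifer top: ψ = h − z = 656.65 − 518.74 = 137.91 m.
P = ρgψ = 1000 × 9.81 × 137.91 = 1352897 Pa ≈ 1350 kPa.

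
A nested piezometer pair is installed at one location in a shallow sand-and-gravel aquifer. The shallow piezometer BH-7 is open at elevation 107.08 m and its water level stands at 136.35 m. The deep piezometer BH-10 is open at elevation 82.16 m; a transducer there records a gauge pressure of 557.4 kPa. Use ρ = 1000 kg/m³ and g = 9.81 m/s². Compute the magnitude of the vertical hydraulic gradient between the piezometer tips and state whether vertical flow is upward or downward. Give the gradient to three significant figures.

Total head at BH-7: h = 136.35 m (water level in the standpipe).
Pressure head at BH-10: ψ = P/(ρg) = 557.4×1000 / (1000 × 9.81) = 56.82 m.
Total head at BH-10: h = z + ψ = 82.16 + 56.82 = 138.98 m.
Δh = h(BH-7) − h(BH-10) = 136.35 − 138.98 = -2.63 m.
Vertical separation Δz = 107.08 − 82.16 = 24.92 m.
|i_v| = |Δh| / Δz = 2.63 / 24.92 = 0.106.
Head is higher in the deep piezometer, so vertical flow is upward (discharge condition).

|i_v| ≈ 0.106; vertical flow is upward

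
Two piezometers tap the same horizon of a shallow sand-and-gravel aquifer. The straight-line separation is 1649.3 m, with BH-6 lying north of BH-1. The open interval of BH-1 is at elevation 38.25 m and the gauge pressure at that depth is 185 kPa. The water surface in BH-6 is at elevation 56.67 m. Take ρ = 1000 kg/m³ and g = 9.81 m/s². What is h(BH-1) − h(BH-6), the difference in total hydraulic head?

Pressure head at BH-1: ψ = P/(ρg) = 185×1000 / (1000 × 9.81) = 18.86 m.
Total head at BH-1: h = z + ψ = 38.25 + 18.86 = 57.11 m.
Total head at BH-6: h = 56.67 m (water level in the piezometer is the total head).
Head difference: h(BH-1) − h(BH-6) = 57.11 − 56.67 = 0.44 m.

Δh ≈ 0.44 m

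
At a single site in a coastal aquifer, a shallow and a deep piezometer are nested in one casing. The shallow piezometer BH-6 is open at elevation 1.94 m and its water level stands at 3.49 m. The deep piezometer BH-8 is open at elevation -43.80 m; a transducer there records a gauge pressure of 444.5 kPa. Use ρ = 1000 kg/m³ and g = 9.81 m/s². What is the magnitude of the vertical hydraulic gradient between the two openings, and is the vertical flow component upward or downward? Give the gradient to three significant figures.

|i_v| ≈ 0.0433; vertical flow is downward

Total head at BH-6: h = 3.49 m (water level in the standpipe).
Pressure head at BH-8: ψ = P/(ρg) = 444.5×1000 / (1000 × 9.81) = 45.31 m.
Total head at BH-8: h = z + ψ = -43.80 + 45.31 = 1.51 m.
Δh = h(BH-6) − h(BH-8) = 3.49 − 1.51 = 1.98 m.
Vertical separation Δz = 1.94 − (-43.80) = 45.74 m.
|i_v| = |Δh| / Δz = 1.98 / 45.74 = 0.0433.
Head is higher in the shallow piezometer, so vertical flow is downward (recharge condition).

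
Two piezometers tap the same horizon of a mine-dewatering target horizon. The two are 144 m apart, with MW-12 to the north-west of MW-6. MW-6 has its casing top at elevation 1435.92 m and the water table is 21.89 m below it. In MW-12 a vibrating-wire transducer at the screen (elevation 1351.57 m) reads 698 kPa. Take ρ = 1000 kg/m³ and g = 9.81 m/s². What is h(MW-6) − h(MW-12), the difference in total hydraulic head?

Δh ≈ -8.69 m

Total head at MW-6: h = 1435.92 − 21.89 = 1414.03 m.
Pressure head at MW-12: ψ = P/(ρg) = 698×1000 / (1000 × 9.81) = 71.15 m.
Total head at MW-12: h = z + ψ = 1351.57 + 71.15 = 1422.72 m.
Head difference: h(MW-6) − h(MW-12) = 1414.03 − 1422.72 = -8.69 m.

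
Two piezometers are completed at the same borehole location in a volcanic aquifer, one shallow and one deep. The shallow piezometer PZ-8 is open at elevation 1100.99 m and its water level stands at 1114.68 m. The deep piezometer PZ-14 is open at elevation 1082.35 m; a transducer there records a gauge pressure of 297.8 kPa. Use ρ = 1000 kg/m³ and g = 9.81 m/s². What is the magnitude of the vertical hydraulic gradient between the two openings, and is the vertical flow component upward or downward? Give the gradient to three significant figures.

|i_v| ≈ 0.106; vertical flow is downward

Total head at PZ-8: h = 1114.68 m (water level in the standpipe).
Pressure head at PZ-14: ψ = P/(ρg) = 297.8×1000 / (1000 × 9.81) = 30.36 m.
Total head at PZ-14: h = z + ψ = 1082.35 + 30.36 = 1112.71 m.
Δh = h(PZ-8) − h(PZ-14) = 1114.68 − 1112.71 = 1.97 m.
Vertical separation Δz = 1100.99 − 1082.35 = 18.64 m.
|i_v| = |Δh| / Δz = 1.97 / 18.64 = 0.106.
Head is higher in the shallow piezometer, so vertical flow is downward (recharge condition).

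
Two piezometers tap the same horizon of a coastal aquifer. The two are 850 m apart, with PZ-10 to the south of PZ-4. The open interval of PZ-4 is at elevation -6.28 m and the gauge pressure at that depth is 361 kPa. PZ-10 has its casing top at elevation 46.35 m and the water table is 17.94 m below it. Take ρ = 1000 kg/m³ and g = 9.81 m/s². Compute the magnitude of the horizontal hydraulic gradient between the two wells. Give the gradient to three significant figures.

Pressure head at PZ-4: ψ = P/(ρg) = 361×1000 / (1000 × 9.81) = 36.80 m.
Total head at PZ-4: h = z + ψ = -6.28 + 36.80 = 30.52 m.
Total head at PZ-10: h = 46.35 − 17.94 = 28.41 m.
Head difference: h(PZ-4) − h(PZ-10) = 30.52 − 28.41 = 2.11 m.
Hydraulic gradient: i = |Δh| / L = 2.11 / 850 = 0.00248.

i ≈ 0.00248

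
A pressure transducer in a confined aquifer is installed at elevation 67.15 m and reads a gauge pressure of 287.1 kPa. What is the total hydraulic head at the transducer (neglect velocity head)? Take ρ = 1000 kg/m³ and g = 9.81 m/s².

h ≈ 96.42 m

ψ = P/(ρg) = 287.1×1000 / (1000 × 9.81) = 29.27 m.
h = z + ψ = 67.15 + 29.27 = 96.42 m.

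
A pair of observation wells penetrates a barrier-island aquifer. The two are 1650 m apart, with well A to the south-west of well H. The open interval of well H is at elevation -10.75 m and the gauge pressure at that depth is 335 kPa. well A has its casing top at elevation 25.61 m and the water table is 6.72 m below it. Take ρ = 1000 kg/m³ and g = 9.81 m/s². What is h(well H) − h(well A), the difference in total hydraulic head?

Pressure head at well H: ψ = P/(ρg) = 335×1000 / (1000 × 9.81) = 34.15 m.
Total head at well H: h = z + ψ = -10.75 + 34.15 = 23.40 m.
Total head at well A: h = 25.61 − 6.72 = 18.89 m.
Head difference: h(well H) − h(well A) = 23.40 − 18.89 = 4.51 m.

Δh ≈ 4.51 m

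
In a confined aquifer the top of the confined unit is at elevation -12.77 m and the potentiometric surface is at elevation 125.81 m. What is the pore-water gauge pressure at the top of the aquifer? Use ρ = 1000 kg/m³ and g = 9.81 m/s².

Pressure head at the aquifer top: ψ = h − z = 125.81 − (-12.77) = 138.58 m.
P = ρgψ = 1000 × 9.81 × 138.58 = 1359470 Pa ≈ 1360 kPa.

P ≈ 1360 kPa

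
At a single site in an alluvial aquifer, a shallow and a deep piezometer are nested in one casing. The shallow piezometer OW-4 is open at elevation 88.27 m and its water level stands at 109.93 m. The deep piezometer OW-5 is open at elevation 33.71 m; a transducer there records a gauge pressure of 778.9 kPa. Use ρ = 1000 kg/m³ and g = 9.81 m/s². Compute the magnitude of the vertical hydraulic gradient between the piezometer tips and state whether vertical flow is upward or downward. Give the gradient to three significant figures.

|i_v| ≈ 0.0583; vertical flow is upward

Total head at OW-4: h = 109.93 m (water level in the standpipe).
Pressure head at OW-5: ψ = P/(ρg) = 778.9×1000 / (1000 × 9.81) = 79.40 m.
Total head at OW-5: h = z + ψ = 33.71 + 79.40 = 113.11 m.
Δh = h(OW-4) − h(OW-5) = 109.93 − 113.11 = -3.18 m.
Vertical separation Δz = 88.27 − 33.71 = 54.56 m.
|i_v| = |Δh| / Δz = 3.18 / 54.56 = 0.0583.
Head is higher in the deep piezometer, so vertical flow is upward (discharge condition).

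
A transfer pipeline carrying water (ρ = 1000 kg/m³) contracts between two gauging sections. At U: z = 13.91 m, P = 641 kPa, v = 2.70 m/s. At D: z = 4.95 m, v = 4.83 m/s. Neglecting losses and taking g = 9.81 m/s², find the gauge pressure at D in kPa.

Pressure head at U: ψ₁ = P₁/(ρg) = 641×1000 / (1000 × 9.81) = 65.34 m.
Velocity heads: v₁²/2g = 2.70²/19.62 = 0.372 m; v₂²/2g = 4.83²/19.62 = 1.189 m.
Total head H = z₁ + ψ₁ + v₁²/2g = 13.91 + 65.34 + 0.372 = 79.62 m.
ψ₂ = H − z₂ − v₂²/2g = 79.62 − 4.95 − 1.189 = 73.48 m.
P₂ = ρgψ₂ = 1000 × 9.81 × 73.48 ≈ 721 kPa.

P₂ ≈ 721 kPa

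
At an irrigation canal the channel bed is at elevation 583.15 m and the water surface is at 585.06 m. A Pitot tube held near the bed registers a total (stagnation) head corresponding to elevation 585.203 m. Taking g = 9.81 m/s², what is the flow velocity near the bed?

v ≈ 1.68 m/s

Near the bed, under hydrostatic conditions, the piezometric head (z + ψ) equals the free-surface elevation, 585.06 m.
Velocity head = total − piezometric = 585.203 − 585.06 = 0.143 m.
v = √(2g·h_v) = √(2 × 9.81 × 0.143) = 1.68 m/s.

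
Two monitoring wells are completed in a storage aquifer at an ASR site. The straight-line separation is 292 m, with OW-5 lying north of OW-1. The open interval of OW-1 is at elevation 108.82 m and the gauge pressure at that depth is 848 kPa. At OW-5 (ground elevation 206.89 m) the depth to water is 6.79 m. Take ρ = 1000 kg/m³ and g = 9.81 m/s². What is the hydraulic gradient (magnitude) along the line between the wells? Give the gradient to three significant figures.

Pressure head at OW-1: ψ = P/(ρg) = 848×1000 / (1000 × 9.81) = 86.44 m.
Total head at OW-1: h = z + ψ = 108.82 + 86.44 = 195.26 m.
Total head at OW-5: h = 206.89 − 6.79 = 200.10 m.
Head difference: h(OW-1) − h(OW-5) = 195.26 − 200.10 = -4.84 m.
Hydraulic gradient: i = |Δh| / L = 4.84 / 292 = 0.0166.

i ≈ 0.0166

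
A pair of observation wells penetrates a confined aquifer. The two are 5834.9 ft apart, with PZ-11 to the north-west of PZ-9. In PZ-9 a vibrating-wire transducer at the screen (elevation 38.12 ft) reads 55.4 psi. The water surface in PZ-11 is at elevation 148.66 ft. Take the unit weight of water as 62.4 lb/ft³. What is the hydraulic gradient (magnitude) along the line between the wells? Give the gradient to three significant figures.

i ≈ 0.00297

Pressure head at PZ-9: ψ = 144·P/γ = 144 × 55.4 / 62.4 = 127.85 ft.
Total head at PZ-9: h = z + ψ = 38.12 + 127.85 = 165.97 ft.
Total head at PZ-11: h = 148.66 ft (water level in the piezometer is the total head).
Head difference: h(PZ-9) − h(PZ-11) = 165.97 − 148.66 = 17.31 ft.
Hydraulic gradient: i = |Δh| / L = 17.31 / 5834.9 = 0.00297.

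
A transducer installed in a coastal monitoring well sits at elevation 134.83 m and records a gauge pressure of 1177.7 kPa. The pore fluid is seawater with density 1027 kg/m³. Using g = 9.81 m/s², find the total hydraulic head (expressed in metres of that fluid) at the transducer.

h ≈ 251.72 m

ψ = P/(ρg) = 1177.7×1000 / (1027 × 9.81) = 116.89 m.
h = z + ψ = 134.83 + 116.89 = 251.72 m.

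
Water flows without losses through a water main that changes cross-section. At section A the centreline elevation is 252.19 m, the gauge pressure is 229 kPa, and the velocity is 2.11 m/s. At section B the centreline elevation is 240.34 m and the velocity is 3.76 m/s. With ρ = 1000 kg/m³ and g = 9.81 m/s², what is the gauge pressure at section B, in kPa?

P₂ ≈ 340 kPa

Pressure head at A: ψ₁ = P₁/(ρg) = 229×1000 / (1000 × 9.81) = 23.34 m.
Velocity heads: v₁²/2g = 2.11²/19.62 = 0.227 m; v₂²/2g = 3.76²/19.62 = 0.721 m.
Total head H = z₁ + ψ₁ + v₁²/2g = 252.19 + 23.34 + 0.227 = 275.76 m.
ψ₂ = H − z₂ − v₂²/2g = 275.76 − 240.34 − 0.721 = 34.70 m.
P₂ = ρgψ₂ = 1000 × 9.81 × 34.70 ≈ 340 kPa.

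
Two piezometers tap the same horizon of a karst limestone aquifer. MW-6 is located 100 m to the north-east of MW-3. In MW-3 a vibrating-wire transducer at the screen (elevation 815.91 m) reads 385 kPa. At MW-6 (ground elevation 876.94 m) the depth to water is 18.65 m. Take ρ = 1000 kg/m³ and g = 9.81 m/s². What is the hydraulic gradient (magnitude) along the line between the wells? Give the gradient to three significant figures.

Pressure head at MW-3: ψ = P/(ρg) = 385×1000 / (1000 × 9.81) = 39.25 m.
Total head at MW-3: h = z + ψ = 815.91 + 39.25 = 855.16 m.
Total head at MW-6: h = 876.94 − 18.65 = 858.29 m.
Head difference: h(MW-3) − h(MW-6) = 855.16 − 858.29 = -3.13 m.
Hydraulic gradient: i = |Δh| / L = 3.13 / 100 = 0.0313.

i ≈ 0.0313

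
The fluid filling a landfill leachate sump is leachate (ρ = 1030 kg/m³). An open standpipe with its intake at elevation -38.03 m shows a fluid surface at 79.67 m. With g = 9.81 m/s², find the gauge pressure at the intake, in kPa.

P ≈ 1190 kPa

Pressure head ψ = h − z = 79.67 − (-38.03) = 117.70 m.
P = ρgψ = 1030 × 9.81 × 117.70 = 1189276 Pa ≈ 1190 kPa.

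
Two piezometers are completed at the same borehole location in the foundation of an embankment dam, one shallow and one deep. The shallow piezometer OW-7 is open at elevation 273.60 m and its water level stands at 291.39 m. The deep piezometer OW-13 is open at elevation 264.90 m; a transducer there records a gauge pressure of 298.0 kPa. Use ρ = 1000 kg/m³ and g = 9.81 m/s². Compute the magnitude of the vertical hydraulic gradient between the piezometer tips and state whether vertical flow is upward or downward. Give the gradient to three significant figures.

|i_v| ≈ 0.447; vertical flow is upward

Total head at OW-7: h = 291.39 m (water level in the standpipe).
Pressure head at OW-13: ψ = P/(ρg) = 298.0×1000 / (1000 × 9.81) = 30.38 m.
Total head at OW-13: h = z + ψ = 264.90 + 30.38 = 295.28 m.
Δh = h(OW-7) − h(OW-13) = 291.39 − 295.28 = -3.89 m.
Vertical separation Δz = 273.60 − 264.90 = 8.70 m.
|i_v| = |Δh| / Δz = 3.89 / 8.70 = 0.447.
Head is higher in the deep piezometer, so vertical flow is upward (discharge condition).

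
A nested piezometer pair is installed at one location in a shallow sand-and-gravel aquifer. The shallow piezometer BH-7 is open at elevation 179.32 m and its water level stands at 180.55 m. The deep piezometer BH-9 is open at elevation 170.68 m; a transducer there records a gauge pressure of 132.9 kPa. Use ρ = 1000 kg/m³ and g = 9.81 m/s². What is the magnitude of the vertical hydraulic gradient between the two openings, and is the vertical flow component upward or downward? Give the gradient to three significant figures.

Total head at BH-7: h = 180.55 m (water level in the standpipe).
Pressure head at BH-9: ψ = P/(ρg) = 132.9×1000 / (1000 × 9.81) = 13.55 m.
Total head at BH-9: h = z + ψ = 170.68 + 13.55 = 184.23 m.
Δh = h(BH-7) − h(BH-9) = 180.55 − 184.23 = -3.68 m.
Vertical separation Δz = 179.32 − 170.68 = 8.64 m.
|i_v| = |Δh| / Δz = 3.68 / 8.64 = 0.426.
Head is higher in the deep piezometer, so vertical flow is upward (discharge condition).

|i_v| ≈ 0.426; vertical flow is upward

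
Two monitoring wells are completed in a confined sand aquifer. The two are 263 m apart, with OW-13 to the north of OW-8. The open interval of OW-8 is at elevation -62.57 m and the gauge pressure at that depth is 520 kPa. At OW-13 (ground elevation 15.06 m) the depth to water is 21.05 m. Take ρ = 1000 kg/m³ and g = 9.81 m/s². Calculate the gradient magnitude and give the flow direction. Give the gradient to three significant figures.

Pressure head at OW-8: ψ = P/(ρg) = 520×1000 / (1000 × 9.81) = 53.01 m.
Total head at OW-8: h = z + ψ = -62.57 + 53.01 = -9.56 m.
Total head at OW-13: h = 15.06 − 21.05 = -5.99 m.
Head difference: h(OW-8) − h(OW-13) = -9.56 − (-5.99) = -3.57 m.
Hydraulic gradient: i = |Δh| / L = 3.57 / 263 = 0.0136.
Flow is from higher to lower head: from OW-13 toward OW-8, i.e. toward the south.

i ≈ 0.0136; groundwater flows toward the south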